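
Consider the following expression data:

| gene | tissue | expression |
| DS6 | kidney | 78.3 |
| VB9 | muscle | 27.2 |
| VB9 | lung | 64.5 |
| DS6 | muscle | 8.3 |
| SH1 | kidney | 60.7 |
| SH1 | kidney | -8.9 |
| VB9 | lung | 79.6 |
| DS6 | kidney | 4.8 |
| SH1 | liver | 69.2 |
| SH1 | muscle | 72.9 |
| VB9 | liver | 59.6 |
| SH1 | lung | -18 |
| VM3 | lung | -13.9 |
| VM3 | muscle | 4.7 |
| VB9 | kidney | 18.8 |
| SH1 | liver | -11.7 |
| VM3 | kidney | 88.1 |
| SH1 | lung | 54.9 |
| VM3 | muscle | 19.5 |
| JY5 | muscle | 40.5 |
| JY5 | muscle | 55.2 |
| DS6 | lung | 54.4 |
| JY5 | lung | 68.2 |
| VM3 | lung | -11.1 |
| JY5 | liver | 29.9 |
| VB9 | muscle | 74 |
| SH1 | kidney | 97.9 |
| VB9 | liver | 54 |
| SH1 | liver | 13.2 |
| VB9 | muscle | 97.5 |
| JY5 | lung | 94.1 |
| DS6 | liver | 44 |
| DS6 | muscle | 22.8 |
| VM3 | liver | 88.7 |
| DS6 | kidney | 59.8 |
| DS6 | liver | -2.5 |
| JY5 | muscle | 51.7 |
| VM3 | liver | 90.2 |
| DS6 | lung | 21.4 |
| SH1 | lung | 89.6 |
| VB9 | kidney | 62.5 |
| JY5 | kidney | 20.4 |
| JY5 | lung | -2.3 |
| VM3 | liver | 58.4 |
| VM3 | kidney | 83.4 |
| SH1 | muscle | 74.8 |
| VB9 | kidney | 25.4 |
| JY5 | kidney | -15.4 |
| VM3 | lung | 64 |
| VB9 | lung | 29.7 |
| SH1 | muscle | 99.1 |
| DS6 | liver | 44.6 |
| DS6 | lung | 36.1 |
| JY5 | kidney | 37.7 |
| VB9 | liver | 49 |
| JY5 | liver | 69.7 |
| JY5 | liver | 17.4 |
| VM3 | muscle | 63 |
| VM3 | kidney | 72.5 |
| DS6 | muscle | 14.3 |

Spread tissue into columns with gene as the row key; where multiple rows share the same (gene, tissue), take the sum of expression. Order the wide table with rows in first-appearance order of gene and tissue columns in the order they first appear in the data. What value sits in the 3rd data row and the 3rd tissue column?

With rows in first-appearance order of gene, row 3 is gene=SH1. tissue columns in first-appearance order: kidney, muscle, lung, liver; column 3 is lung.
Long rows with gene=SH1, tissue=lung: -18 + 54.9 + 89.6 = 126.5.

126.5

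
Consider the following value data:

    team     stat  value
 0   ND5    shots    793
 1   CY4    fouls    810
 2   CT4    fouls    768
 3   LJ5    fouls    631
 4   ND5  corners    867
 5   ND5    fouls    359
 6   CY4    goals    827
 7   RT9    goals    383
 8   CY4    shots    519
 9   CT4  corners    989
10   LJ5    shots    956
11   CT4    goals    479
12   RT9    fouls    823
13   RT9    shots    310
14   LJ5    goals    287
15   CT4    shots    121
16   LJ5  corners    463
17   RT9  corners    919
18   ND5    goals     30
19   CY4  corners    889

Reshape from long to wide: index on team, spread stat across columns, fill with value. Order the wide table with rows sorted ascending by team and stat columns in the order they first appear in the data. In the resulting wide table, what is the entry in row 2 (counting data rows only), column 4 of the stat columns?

827

With rows sorted ascending by team, row 2 is team=CY4. stat columns in first-appearance order: shots, fouls, corners, goals; column 4 is goals.
Long rows with team=CY4, stat=goals: value = 827.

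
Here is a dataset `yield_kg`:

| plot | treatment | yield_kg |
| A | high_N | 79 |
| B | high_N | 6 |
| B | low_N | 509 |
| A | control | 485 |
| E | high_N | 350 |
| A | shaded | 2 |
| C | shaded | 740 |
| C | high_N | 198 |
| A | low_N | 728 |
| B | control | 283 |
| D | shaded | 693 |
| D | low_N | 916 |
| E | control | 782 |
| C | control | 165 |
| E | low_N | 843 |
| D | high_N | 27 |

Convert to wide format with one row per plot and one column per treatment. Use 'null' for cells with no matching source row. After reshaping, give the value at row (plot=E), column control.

782

The long row with plot=E, treatment=control has yield_kg=782.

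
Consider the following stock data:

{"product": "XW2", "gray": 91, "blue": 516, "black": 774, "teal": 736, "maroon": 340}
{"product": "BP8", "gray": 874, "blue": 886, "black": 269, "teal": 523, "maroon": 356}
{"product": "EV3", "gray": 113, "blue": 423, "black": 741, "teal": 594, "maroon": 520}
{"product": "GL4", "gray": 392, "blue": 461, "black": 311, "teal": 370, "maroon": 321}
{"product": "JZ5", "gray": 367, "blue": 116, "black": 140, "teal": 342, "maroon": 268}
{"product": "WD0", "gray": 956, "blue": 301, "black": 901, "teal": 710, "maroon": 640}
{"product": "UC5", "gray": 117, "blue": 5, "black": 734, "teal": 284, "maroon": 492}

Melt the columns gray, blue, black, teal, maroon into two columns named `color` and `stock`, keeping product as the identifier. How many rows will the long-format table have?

35

7 product values × 5 melted columns = 35 rows.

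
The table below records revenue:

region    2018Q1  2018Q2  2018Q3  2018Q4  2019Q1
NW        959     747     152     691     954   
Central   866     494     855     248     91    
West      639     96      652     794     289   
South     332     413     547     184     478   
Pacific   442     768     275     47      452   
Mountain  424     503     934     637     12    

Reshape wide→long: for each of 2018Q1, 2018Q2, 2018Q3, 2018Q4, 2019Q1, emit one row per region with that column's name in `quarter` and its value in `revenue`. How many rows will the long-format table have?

6 region values × 5 melted columns = 30 rows.

30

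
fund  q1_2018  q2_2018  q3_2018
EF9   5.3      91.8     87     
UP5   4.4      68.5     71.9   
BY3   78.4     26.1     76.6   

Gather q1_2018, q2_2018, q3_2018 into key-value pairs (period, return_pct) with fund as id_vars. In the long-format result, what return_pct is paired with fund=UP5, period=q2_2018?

68.5

Unpivoting turns each (fund, wide-column) pair into one long row.
The wide cell at row UP5, column q2_2018 holds 68.5, so the long row (UP5, q2_2018) has return_pct=68.5.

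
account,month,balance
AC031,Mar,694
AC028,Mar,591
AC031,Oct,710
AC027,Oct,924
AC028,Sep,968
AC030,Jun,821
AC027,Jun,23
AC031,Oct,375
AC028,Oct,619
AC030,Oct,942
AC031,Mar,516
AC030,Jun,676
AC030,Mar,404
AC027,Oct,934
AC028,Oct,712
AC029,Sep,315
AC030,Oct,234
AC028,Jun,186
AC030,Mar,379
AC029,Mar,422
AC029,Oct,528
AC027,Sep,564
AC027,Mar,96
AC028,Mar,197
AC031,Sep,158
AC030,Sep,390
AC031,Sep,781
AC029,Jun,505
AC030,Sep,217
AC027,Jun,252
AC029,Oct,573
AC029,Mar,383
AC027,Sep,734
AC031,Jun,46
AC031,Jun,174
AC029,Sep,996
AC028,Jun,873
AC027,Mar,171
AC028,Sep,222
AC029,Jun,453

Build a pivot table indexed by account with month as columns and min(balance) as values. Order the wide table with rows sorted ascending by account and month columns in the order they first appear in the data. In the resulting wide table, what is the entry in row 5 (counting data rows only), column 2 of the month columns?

With rows sorted ascending by account, row 5 is account=AC031. month columns in first-appearance order: Mar, Oct, Sep, Jun; column 2 is Oct.
Long rows with account=AC031, month=Oct: min(710, 375) = 375.

375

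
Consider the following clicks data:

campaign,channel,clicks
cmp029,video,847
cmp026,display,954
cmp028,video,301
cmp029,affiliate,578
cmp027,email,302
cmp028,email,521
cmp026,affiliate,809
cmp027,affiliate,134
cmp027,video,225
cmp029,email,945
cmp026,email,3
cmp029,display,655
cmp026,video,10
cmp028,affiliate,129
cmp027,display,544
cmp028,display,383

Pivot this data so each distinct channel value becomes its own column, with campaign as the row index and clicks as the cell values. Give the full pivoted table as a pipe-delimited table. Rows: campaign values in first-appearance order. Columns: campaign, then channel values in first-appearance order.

| campaign | video | display | affiliate | email |
| cmp029 | 847 | 655 | 578 | 945 |
| cmp026 | 10 | 954 | 809 | 3 |
| cmp028 | 301 | 383 | 129 | 521 |
| cmp027 | 225 | 544 | 134 | 302 |

Columns: campaign plus the 4 distinct channel values (video, display, affiliate, email).
For example, row cmp029 column video takes clicks=847 from the long row (cmp029, video).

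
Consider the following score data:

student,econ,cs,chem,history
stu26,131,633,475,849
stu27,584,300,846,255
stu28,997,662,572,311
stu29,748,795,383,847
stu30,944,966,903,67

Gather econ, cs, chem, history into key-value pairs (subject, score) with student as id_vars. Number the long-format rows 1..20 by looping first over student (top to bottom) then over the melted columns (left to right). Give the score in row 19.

903

20 rows total (5 × 4). Row 19: index ⌊(19-1)/4⌋ = 4 into student → stu30; (19-1) mod 4 = 2 into the melted columns → chem.
So row 19 is (stu30, chem, 903); score = 903.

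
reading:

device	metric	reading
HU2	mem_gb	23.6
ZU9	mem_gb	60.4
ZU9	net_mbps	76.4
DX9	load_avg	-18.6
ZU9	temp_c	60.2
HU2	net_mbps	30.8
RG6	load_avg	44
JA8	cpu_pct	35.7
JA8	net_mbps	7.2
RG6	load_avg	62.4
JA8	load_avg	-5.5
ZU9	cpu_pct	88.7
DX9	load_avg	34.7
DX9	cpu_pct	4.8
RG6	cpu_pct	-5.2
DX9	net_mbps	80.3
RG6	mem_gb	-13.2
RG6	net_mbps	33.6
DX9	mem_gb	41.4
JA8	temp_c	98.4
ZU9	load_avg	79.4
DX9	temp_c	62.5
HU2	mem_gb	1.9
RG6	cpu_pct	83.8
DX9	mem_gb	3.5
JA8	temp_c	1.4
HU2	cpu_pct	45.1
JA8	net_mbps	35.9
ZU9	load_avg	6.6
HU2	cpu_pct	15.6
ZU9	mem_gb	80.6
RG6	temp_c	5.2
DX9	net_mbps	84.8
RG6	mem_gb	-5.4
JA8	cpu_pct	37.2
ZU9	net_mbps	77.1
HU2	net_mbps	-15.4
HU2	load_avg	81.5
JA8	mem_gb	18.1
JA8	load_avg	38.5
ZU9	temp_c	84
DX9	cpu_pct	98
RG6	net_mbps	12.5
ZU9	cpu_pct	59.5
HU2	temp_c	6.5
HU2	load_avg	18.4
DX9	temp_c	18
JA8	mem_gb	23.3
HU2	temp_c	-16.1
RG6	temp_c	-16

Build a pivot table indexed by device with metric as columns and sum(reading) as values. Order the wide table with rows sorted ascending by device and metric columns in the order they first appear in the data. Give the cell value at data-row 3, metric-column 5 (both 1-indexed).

72.9

With rows sorted ascending by device, row 3 is device=JA8. metric columns in first-appearance order: mem_gb, net_mbps, load_avg, temp_c, cpu_pct; column 5 is cpu_pct.
Long rows with device=JA8, metric=cpu_pct: 35.7 + 37.2 = 72.9.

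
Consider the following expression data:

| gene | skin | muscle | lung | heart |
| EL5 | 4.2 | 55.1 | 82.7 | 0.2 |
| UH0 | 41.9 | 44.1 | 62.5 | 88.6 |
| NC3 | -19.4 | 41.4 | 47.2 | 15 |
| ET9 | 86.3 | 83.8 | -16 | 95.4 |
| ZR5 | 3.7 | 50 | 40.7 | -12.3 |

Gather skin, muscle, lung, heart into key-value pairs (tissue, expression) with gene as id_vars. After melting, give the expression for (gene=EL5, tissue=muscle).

55.1

Unpivoting turns each (gene, wide-column) pair into one long row.
The wide cell at row EL5, column muscle holds 55.1, so the long row (EL5, muscle) has expression=55.1.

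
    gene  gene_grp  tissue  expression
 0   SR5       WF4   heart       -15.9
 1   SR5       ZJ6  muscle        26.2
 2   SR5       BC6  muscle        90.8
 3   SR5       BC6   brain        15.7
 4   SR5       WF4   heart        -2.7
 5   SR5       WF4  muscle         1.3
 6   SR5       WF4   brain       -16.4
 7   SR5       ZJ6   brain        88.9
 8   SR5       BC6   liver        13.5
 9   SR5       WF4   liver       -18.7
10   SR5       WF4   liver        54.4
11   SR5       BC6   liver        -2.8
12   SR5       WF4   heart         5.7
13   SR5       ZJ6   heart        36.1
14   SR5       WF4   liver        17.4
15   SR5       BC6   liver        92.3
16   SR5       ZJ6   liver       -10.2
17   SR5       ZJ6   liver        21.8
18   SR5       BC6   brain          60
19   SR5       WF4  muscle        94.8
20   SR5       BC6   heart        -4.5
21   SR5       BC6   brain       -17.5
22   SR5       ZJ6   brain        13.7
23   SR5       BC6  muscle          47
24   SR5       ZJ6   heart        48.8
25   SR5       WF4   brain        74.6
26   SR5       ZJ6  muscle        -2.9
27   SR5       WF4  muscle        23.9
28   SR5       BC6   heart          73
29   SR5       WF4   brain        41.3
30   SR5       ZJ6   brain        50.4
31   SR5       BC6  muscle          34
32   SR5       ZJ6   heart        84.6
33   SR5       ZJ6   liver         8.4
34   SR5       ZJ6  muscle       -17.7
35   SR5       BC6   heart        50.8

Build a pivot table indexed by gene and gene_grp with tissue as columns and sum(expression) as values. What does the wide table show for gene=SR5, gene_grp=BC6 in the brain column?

58.2

Rows with gene=SR5, gene_grp=BC6 and tissue=brain: expression values are 15.7, 60, -17.5.
15.7 + 60 + -17.5 = 58.2.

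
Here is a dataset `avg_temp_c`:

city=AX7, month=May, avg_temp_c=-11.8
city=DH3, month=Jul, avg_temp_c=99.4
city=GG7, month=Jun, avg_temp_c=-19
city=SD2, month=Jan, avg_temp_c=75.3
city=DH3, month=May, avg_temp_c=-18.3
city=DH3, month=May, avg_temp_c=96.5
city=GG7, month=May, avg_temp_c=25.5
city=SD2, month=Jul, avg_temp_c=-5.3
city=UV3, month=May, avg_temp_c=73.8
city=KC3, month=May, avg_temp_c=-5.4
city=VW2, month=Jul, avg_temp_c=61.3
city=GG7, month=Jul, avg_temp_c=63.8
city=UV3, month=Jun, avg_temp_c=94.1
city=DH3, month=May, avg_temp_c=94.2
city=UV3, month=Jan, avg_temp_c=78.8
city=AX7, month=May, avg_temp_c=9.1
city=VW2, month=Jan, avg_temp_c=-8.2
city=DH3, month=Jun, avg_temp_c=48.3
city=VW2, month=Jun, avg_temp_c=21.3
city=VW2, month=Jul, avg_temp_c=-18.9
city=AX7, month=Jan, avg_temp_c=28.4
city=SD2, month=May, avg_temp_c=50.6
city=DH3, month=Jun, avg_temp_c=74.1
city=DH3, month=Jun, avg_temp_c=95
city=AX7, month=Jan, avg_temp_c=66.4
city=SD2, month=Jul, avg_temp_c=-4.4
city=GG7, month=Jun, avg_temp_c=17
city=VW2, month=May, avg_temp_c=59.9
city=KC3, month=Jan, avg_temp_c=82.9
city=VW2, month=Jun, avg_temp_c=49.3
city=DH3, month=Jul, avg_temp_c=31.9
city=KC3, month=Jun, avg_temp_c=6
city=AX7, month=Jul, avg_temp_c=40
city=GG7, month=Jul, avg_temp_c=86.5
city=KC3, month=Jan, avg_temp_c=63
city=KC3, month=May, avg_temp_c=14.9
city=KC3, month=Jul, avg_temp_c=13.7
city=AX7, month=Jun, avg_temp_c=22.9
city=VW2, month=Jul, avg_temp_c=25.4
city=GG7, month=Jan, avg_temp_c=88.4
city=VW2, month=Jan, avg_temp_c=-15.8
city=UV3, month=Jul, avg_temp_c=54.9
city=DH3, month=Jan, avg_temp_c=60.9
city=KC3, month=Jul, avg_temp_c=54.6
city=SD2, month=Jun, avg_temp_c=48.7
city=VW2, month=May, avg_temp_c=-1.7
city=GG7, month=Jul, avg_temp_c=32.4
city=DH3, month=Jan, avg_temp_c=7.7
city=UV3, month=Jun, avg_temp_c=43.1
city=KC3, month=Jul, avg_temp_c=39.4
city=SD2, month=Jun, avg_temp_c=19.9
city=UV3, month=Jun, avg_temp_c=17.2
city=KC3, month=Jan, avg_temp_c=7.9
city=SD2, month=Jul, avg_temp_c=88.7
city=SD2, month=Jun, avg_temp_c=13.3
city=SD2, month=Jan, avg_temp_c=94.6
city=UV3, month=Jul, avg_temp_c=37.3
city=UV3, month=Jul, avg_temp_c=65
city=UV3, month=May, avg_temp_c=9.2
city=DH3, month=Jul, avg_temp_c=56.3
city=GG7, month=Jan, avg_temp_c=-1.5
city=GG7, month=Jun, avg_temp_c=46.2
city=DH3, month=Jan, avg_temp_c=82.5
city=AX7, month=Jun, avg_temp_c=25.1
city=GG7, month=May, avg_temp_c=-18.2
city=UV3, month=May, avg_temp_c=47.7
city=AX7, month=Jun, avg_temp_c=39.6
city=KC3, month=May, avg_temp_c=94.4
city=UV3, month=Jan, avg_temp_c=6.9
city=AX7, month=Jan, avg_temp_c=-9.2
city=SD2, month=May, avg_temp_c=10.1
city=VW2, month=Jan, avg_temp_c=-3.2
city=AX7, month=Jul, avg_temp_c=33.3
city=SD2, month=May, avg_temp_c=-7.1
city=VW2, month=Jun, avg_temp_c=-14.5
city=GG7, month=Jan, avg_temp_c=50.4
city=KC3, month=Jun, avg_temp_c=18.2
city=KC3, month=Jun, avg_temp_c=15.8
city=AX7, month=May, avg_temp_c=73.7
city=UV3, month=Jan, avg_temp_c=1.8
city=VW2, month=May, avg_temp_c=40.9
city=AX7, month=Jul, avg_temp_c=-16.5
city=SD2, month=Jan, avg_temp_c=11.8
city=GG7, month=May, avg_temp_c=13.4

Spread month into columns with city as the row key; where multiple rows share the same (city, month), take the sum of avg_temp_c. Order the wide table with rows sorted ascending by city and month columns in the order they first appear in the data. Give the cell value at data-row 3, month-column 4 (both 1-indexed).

137.3

With rows sorted ascending by city, row 3 is city=GG7. month columns in first-appearance order: May, Jul, Jun, Jan; column 4 is Jan.
Long rows with city=GG7, month=Jan: 88.4 + -1.5 + 50.4 = 137.3.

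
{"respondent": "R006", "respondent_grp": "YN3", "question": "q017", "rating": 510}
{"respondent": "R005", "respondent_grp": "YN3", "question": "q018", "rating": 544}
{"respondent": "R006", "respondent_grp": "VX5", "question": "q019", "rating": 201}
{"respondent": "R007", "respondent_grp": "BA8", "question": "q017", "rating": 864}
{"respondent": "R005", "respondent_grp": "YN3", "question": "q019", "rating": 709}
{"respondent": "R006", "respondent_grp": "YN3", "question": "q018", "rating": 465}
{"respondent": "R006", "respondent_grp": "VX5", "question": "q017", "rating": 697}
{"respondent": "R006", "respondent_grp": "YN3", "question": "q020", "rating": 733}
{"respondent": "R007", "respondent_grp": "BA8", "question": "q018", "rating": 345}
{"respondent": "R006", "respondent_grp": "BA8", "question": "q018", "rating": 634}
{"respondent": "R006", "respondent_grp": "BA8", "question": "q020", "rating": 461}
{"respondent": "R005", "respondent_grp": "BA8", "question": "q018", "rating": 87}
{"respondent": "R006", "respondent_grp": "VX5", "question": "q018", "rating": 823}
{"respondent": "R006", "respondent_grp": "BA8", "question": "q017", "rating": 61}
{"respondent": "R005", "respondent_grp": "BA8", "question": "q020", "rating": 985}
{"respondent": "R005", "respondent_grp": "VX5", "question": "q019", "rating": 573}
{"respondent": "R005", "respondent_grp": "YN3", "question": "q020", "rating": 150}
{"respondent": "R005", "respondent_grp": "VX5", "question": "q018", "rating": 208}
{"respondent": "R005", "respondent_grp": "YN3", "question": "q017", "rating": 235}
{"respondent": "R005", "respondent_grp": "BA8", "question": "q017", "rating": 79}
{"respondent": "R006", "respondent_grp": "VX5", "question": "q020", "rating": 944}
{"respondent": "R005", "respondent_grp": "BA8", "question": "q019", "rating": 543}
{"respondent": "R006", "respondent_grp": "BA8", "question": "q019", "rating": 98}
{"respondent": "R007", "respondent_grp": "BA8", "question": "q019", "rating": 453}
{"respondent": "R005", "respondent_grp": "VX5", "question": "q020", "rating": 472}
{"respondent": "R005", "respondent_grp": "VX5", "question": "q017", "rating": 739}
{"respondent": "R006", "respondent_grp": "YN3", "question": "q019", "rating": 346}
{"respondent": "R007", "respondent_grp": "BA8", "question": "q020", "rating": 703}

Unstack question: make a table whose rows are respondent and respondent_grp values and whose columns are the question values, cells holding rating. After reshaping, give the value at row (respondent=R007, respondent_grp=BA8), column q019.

453

Wide layout: rows indexed by respondent and respondent_grp, columns are the 4 distinct question values (q017, q018, q019, q020).
Cell (respondent=R007, respondent_grp=BA8, question=q019) draws from the long row where respondent=R007, respondent_grp=BA8 and question=q019, which has rating=453.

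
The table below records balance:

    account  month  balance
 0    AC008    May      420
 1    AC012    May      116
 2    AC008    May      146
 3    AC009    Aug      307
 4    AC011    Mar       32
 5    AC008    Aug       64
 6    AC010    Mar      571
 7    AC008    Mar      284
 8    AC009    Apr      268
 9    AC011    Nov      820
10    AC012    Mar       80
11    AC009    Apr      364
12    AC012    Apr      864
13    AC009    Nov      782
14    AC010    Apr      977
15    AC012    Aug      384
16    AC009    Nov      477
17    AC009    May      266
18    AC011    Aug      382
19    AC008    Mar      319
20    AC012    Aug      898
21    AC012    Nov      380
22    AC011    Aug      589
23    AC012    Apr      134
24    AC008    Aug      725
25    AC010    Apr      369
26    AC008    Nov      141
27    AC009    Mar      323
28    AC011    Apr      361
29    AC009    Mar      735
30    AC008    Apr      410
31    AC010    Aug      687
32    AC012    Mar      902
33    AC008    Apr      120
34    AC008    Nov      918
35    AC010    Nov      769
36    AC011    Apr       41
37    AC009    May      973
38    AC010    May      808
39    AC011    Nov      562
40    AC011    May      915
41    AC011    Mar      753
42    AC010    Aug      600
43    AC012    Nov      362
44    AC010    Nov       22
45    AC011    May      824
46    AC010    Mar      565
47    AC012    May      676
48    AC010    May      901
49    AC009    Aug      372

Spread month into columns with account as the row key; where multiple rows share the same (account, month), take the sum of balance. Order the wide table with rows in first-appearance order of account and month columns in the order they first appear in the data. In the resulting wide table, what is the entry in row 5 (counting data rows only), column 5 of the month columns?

791

With rows in first-appearance order of account, row 5 is account=AC010. month columns in first-appearance order: May, Aug, Mar, Apr, Nov; column 5 is Nov.
Long rows with account=AC010, month=Nov: 769 + 22 = 791.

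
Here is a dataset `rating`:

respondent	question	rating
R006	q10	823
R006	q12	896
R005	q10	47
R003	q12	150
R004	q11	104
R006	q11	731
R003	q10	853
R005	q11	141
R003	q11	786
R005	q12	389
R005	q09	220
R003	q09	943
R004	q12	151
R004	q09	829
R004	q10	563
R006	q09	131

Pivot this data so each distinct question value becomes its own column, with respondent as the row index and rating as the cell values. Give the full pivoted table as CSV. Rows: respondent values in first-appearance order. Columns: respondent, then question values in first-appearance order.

respondent,q10,q12,q11,q09
R006,823,896,731,131
R005,47,389,141,220
R003,853,150,786,943
R004,563,151,104,829

Columns: respondent plus the 4 distinct question values (q10, q12, q11, q09).
For example, row R006 column q10 takes rating=823 from the long row (R006, q10).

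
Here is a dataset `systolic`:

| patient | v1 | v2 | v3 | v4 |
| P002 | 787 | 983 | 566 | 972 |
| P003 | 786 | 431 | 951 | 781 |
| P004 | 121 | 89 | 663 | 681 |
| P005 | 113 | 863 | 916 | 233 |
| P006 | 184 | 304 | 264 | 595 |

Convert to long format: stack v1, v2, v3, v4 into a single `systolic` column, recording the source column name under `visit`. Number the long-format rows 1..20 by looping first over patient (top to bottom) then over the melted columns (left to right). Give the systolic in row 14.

863

20 rows total (5 × 4). Row 14: index ⌊(14-1)/4⌋ = 3 into patient → P005; (14-1) mod 4 = 1 into the melted columns → v2.
So row 14 is (P005, v2, 863); systolic = 863.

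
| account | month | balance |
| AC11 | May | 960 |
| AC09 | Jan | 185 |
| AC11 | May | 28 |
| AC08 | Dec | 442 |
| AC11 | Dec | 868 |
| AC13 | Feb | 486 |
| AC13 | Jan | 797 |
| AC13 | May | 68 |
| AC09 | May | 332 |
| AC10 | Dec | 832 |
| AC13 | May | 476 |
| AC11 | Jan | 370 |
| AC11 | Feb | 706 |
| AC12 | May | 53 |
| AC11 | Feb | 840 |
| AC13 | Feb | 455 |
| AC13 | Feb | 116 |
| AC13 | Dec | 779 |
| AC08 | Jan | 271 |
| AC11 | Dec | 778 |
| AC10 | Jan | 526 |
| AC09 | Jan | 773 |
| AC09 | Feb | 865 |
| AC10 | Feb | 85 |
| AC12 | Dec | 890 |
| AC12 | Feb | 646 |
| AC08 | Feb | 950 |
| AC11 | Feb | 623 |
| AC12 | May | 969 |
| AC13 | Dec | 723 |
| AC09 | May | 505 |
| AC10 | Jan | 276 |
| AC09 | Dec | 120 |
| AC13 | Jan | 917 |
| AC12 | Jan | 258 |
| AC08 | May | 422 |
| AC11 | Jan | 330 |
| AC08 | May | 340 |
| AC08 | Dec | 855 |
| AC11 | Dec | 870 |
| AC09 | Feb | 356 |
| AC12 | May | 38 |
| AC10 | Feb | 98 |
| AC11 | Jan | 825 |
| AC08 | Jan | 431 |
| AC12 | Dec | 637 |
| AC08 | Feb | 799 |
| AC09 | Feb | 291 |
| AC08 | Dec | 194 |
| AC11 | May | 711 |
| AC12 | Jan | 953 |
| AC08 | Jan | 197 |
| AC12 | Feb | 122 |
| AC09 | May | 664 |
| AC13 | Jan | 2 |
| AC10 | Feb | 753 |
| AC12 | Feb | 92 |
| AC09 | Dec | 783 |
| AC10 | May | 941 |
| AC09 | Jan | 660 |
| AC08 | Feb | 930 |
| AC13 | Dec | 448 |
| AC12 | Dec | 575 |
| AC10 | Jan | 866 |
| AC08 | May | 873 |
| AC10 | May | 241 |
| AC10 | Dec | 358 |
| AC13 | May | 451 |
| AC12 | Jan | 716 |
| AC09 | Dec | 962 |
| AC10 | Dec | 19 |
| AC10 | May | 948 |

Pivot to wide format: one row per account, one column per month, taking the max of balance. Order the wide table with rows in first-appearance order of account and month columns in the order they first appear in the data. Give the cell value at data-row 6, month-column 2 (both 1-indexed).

953

With rows in first-appearance order of account, row 6 is account=AC12. month columns in first-appearance order: May, Jan, Dec, Feb; column 2 is Jan.
Long rows with account=AC12, month=Jan: max(258, 953, 716) = 953.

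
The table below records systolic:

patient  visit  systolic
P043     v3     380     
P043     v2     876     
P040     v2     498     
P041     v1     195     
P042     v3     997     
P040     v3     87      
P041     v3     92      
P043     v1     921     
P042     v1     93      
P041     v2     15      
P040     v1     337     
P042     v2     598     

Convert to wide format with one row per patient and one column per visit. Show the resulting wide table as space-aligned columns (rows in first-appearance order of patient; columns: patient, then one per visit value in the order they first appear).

Columns: patient plus the 3 distinct visit values (v3, v2, v1).
For example, row P043 column v3 takes systolic=380 from the long row (P043, v3).

patient  v3   v2   v1 
P043     380  876  921
P040     87   498  337
P041     92   15   195
P042     997  598  93 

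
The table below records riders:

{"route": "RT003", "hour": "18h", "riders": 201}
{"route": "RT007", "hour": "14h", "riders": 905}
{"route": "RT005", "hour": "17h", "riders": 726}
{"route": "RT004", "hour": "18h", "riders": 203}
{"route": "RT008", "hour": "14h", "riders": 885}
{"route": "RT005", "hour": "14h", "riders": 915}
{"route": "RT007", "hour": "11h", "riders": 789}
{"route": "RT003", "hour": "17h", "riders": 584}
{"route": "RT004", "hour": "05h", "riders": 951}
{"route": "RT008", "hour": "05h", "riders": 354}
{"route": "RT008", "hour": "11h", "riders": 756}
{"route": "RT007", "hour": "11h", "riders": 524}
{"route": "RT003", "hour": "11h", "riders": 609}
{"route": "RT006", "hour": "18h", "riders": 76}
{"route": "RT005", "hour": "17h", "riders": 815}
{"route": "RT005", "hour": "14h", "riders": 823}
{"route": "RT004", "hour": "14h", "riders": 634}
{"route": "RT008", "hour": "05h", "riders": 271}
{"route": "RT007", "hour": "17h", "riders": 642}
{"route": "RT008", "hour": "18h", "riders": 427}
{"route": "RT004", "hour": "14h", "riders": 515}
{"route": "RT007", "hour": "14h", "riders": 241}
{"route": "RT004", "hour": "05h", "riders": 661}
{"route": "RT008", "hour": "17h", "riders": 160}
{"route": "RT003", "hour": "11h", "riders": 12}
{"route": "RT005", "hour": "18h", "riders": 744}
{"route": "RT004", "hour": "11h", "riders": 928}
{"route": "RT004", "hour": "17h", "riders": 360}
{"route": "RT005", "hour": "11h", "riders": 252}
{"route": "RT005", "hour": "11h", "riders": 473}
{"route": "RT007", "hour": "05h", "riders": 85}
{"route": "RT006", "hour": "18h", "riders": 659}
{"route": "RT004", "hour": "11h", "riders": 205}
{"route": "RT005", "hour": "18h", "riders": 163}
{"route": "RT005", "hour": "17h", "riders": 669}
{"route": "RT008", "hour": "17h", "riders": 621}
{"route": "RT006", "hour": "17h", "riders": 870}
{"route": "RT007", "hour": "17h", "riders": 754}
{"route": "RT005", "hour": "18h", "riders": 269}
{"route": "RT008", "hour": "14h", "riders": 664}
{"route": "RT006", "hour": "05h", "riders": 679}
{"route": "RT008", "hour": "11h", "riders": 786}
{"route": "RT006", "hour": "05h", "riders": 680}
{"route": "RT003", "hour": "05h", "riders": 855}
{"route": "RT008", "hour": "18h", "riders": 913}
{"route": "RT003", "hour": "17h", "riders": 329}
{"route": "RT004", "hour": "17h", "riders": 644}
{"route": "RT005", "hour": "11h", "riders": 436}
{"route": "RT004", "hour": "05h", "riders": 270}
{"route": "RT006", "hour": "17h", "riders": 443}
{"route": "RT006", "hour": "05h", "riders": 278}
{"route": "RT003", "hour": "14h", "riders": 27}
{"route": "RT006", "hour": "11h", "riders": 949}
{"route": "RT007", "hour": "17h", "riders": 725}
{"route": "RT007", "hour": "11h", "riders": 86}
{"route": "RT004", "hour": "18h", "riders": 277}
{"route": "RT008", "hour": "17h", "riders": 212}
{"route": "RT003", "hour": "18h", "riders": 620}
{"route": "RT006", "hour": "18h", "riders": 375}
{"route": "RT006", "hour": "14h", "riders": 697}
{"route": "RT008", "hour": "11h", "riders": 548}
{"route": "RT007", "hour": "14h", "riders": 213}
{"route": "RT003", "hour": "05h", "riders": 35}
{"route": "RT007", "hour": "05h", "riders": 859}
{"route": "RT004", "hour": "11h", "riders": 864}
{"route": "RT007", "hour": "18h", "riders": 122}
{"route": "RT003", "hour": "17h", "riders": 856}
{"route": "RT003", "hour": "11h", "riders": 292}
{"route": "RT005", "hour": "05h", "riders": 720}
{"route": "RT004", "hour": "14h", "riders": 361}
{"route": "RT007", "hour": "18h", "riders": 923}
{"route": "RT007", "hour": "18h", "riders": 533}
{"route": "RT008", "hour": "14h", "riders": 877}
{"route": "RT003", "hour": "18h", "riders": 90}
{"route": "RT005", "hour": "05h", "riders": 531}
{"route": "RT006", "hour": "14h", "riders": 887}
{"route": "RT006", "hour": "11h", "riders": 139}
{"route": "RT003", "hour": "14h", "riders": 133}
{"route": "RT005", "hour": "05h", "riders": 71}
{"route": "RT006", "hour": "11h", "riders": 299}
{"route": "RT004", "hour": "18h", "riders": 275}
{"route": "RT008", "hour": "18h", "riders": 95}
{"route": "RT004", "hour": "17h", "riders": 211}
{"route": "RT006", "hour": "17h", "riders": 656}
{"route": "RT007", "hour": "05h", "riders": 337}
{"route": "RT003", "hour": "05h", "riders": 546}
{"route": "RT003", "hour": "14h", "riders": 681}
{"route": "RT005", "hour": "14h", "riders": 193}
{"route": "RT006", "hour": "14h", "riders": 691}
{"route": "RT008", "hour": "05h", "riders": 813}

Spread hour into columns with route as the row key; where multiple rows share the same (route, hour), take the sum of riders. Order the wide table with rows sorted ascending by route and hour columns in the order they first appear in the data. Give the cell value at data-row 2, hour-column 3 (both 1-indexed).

With rows sorted ascending by route, row 2 is route=RT004. hour columns in first-appearance order: 18h, 14h, 17h, 11h, 05h; column 3 is 17h.
Long rows with route=RT004, hour=17h: 360 + 644 + 211 = 1215.

1215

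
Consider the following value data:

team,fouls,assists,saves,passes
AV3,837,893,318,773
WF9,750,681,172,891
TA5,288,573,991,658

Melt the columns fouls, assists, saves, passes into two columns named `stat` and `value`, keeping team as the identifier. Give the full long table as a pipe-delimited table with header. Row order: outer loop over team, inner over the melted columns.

Each (team, column) pair becomes one row: 3 × 4 = 12 rows.
For example, (AV3, fouls) → value=837.

| team | stat | value |
| AV3 | fouls | 837 |
| AV3 | assists | 893 |
| AV3 | saves | 318 |
| AV3 | passes | 773 |
| WF9 | fouls | 750 |
| WF9 | assists | 681 |
| WF9 | saves | 172 |
| WF9 | passes | 891 |
| TA5 | fouls | 288 |
| TA5 | assists | 573 |
| TA5 | saves | 991 |
| TA5 | passes | 658 |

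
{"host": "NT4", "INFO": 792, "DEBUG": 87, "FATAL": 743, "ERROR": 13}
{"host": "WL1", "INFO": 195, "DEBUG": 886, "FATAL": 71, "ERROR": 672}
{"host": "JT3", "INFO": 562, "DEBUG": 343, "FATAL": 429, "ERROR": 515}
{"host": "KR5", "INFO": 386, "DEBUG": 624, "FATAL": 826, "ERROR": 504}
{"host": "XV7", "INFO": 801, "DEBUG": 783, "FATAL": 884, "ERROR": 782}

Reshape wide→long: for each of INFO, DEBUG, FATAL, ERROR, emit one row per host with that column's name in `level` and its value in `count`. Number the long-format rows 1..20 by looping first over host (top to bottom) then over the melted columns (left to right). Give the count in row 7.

20 rows total (5 × 4). Row 7: index ⌊(7-1)/4⌋ = 1 into host → WL1; (7-1) mod 4 = 2 into the melted columns → FATAL.
So row 7 is (WL1, FATAL, 71); count = 71.

71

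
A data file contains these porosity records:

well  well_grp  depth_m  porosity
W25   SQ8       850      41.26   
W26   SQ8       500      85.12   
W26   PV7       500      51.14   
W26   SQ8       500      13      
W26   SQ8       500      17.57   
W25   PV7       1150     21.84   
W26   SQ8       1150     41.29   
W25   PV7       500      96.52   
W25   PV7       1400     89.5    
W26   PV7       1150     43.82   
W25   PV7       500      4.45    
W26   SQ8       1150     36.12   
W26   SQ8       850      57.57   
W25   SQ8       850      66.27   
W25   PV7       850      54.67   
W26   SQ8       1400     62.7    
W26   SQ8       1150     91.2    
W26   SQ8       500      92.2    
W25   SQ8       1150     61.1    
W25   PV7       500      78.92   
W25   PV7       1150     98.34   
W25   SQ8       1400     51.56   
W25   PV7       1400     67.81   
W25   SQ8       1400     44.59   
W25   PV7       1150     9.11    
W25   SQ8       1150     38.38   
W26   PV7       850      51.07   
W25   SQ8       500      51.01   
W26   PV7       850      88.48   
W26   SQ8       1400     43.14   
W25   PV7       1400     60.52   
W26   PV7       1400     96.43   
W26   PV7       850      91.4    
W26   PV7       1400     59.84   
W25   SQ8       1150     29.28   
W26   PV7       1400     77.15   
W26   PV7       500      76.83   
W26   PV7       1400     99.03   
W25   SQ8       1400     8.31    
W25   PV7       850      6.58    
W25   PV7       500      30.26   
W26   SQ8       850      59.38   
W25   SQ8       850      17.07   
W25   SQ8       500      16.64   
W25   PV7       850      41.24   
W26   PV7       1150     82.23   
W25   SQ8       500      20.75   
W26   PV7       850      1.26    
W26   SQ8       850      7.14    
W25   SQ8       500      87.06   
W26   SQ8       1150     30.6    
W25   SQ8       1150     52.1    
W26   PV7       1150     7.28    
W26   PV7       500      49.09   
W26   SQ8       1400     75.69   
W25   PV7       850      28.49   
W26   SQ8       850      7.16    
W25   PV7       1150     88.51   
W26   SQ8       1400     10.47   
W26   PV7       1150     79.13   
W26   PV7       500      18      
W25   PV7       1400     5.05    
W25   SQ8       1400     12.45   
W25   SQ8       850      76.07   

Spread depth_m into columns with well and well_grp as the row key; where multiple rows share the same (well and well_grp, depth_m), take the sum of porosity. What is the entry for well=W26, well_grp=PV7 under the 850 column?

232.21

Rows with well=W26, well_grp=PV7 and depth_m=850: porosity values are 51.07, 88.48, 91.4, 1.26.
51.07 + 88.48 + 91.4 + 1.26 = 232.21.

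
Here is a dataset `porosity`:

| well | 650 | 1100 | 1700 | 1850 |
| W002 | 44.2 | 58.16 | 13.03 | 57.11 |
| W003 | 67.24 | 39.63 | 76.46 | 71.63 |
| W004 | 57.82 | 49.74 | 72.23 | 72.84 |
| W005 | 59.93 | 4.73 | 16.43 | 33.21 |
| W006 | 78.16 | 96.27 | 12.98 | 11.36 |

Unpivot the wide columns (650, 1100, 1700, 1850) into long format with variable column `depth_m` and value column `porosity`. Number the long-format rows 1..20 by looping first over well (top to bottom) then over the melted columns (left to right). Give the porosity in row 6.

39.63

20 rows total (5 × 4). Row 6: index ⌊(6-1)/4⌋ = 1 into well → W003; (6-1) mod 4 = 1 into the melted columns → 1100.
So row 6 is (W003, 1100, 39.63); porosity = 39.63.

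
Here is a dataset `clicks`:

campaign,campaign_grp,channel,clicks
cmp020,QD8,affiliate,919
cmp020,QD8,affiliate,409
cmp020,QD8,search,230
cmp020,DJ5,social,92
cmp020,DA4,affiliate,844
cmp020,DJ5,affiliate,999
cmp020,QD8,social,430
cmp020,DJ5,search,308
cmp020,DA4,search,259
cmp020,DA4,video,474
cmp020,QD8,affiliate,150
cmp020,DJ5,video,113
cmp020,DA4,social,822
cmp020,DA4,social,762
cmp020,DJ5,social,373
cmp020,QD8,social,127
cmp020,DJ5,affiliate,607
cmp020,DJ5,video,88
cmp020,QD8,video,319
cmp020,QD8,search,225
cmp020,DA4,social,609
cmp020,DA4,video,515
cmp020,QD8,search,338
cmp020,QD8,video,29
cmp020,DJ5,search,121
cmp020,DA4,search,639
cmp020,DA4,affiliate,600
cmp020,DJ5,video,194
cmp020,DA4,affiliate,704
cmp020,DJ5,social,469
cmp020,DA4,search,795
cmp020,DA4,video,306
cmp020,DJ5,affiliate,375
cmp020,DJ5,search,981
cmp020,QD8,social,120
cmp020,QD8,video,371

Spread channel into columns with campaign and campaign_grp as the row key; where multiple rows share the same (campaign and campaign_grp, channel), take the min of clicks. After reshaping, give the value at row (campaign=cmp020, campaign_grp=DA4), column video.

306

Rows with campaign=cmp020, campaign_grp=DA4 and channel=video: clicks values are 474, 515, 306.
min(474, 515, 306) = 306.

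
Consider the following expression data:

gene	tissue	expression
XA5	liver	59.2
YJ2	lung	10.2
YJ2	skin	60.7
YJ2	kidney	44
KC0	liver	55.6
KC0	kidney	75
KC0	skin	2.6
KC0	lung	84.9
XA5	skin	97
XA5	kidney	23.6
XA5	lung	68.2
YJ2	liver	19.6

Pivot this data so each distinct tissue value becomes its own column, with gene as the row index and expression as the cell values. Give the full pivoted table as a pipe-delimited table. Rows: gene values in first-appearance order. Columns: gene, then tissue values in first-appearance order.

| gene | liver | lung | skin | kidney |
| XA5 | 59.2 | 68.2 | 97 | 23.6 |
| YJ2 | 19.6 | 10.2 | 60.7 | 44 |
| KC0 | 55.6 | 84.9 | 2.6 | 75 |

Columns: gene plus the 4 distinct tissue values (liver, lung, skin, kidney).
For example, row XA5 column liver takes expression=59.2 from the long row (XA5, liver).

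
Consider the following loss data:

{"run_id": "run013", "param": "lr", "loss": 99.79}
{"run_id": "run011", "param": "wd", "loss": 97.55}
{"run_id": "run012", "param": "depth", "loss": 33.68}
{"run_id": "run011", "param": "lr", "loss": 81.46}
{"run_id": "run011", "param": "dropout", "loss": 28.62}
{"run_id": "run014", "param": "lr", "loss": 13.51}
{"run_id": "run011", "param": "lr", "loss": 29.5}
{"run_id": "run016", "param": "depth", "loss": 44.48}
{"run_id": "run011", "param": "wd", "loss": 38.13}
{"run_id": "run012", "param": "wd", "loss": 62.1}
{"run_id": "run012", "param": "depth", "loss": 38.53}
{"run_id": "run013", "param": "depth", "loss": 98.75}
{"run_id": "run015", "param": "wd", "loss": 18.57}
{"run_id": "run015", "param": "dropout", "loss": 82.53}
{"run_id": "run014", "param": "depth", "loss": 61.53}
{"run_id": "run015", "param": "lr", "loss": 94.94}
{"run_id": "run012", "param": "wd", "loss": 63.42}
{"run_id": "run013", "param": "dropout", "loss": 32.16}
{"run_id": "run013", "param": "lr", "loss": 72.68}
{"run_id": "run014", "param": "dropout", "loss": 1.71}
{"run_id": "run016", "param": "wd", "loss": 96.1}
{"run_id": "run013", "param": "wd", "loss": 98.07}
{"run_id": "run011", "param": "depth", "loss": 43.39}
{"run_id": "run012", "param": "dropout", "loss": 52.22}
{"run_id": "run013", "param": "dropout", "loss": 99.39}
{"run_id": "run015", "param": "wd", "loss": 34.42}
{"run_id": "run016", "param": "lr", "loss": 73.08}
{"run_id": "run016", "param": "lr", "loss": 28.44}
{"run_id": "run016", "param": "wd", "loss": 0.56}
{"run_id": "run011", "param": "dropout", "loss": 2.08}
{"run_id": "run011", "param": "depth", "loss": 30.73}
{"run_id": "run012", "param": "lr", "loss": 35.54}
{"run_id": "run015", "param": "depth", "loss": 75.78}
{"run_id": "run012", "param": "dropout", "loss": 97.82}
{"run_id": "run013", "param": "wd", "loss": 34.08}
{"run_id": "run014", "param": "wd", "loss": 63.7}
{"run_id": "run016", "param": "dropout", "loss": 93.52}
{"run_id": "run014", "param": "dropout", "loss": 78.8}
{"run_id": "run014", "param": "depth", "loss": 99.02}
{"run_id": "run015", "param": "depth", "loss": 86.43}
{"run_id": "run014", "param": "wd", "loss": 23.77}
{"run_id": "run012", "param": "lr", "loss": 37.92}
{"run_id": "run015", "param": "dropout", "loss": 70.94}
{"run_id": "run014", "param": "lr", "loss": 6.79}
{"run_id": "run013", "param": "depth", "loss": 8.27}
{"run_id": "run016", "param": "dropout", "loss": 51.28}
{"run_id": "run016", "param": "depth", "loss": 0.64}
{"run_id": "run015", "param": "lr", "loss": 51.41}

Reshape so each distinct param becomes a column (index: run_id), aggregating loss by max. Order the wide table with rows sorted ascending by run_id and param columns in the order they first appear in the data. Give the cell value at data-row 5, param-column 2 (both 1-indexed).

34.42

With rows sorted ascending by run_id, row 5 is run_id=run015. param columns in first-appearance order: lr, wd, depth, dropout; column 2 is wd.
Long rows with run_id=run015, param=wd: max(18.57, 34.42) = 34.42.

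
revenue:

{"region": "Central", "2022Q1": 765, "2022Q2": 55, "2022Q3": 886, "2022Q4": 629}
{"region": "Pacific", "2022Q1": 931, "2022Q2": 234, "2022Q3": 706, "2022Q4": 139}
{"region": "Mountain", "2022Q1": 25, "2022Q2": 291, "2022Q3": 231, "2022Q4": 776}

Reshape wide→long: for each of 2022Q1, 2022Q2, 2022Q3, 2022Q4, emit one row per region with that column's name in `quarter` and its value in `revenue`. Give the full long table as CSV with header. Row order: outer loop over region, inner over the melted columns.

region,quarter,revenue
Central,2022Q1,765
Central,2022Q2,55
Central,2022Q3,886
Central,2022Q4,629
Pacific,2022Q1,931
Pacific,2022Q2,234
Pacific,2022Q3,706
Pacific,2022Q4,139
Mountain,2022Q1,25
Mountain,2022Q2,291
Mountain,2022Q3,231
Mountain,2022Q4,776

Each (region, column) pair becomes one row: 3 × 4 = 12 rows.
For example, (Central, 2022Q1) → revenue=765.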